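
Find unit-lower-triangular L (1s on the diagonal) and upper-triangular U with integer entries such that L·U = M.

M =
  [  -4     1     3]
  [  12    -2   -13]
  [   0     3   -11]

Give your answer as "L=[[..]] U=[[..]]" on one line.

L=[[1,0,0],[-3,1,0],[0,3,1]] U=[[-4,1,3],[0,1,-4],[0,0,1]]

  R1 -= -3·R0 → [0,1,-4]
  R2 -= 0·R0 → [0,3,-11]
  R2 -= 3·R1 → [0,0,1]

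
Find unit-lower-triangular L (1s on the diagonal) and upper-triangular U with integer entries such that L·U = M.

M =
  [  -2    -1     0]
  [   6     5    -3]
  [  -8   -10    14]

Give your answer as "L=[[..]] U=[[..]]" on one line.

  r1 -= -3·r0 → [0,2,-3]
  r2 -= 4·r0 → [0,-6,14]
  r2 -= -3·r1 → [0,0,5]

L=[[1,0,0],[-3,1,0],[4,-3,1]] U=[[-2,-1,0],[0,2,-3],[0,0,5]]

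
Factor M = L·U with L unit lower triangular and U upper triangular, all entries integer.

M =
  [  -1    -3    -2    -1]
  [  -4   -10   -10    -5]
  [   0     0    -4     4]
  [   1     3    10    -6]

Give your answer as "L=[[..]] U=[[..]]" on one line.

  R1 -= 4·R0 → [0,2,-2,-1]
  R2 -= 0·R0 → [0,0,-4,4]
  R3 -= -1·R0 → [0,0,8,-7]
  R2 -= 0·R1 → [0,0,-4,4]
  R3 -= 0·R1 → [0,0,8,-7]
  R3 -= -2·R2 → [0,0,0,1]

L=[[1,0,0,0],[4,1,0,0],[0,0,1,0],[-1,0,-2,1]] U=[[-1,-3,-2,-1],[0,2,-2,-1],[0,0,-4,4],[0,0,0,1]]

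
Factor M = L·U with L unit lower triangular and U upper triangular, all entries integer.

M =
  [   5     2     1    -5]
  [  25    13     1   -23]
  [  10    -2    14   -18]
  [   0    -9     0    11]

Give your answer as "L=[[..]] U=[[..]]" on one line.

L=[[1,0,0,0],[5,1,0,0],[2,-2,1,0],[0,-3,-3,1]] U=[[5,2,1,-5],[0,3,-4,2],[0,0,4,-4],[0,0,0,5]]

  r1 -= 5·r0 → [0,3,-4,2]
  r2 -= 2·r0 → [0,-6,12,-8]
  r3 -= 0·r0 → [0,-9,0,11]
  r2 -= -2·r1 → [0,0,4,-4]
  r3 -= -3·r1 → [0,0,-12,17]
  r3 -= -3·r2 → [0,0,0,5]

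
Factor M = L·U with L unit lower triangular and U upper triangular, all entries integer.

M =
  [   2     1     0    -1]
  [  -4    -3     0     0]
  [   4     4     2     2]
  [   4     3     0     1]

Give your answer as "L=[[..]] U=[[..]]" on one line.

L=[[1,0,0,0],[-2,1,0,0],[2,-2,1,0],[2,-1,0,1]] U=[[2,1,0,-1],[0,-1,0,-2],[0,0,2,0],[0,0,0,1]]

  R1 -= -2·R0 → [0,-1,0,-2]
  R2 -= 2·R0 → [0,2,2,4]
  R3 -= 2·R0 → [0,1,0,3]
  R2 -= -2·R1 → [0,0,2,0]
  R3 -= -1·R1 → [0,0,0,1]
  R3 -= 0·R2 → [0,0,0,1]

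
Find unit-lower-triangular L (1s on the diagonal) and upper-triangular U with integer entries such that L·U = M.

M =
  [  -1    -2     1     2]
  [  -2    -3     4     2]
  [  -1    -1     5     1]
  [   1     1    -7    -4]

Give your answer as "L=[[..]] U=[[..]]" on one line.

L=[[1,0,0,0],[2,1,0,0],[1,1,1,0],[-1,-1,-2,1]] U=[[-1,-2,1,2],[0,1,2,-2],[0,0,2,1],[0,0,0,-2]]

  R1 -= 2·R0 → [0,1,2,-2]
  R2 -= 1·R0 → [0,1,4,-1]
  R3 -= -1·R0 → [0,-1,-6,-2]
  R2 -= 1·R1 → [0,0,2,1]
  R3 -= -1·R1 → [0,0,-4,-4]
  R3 -= -2·R2 → [0,0,0,-2]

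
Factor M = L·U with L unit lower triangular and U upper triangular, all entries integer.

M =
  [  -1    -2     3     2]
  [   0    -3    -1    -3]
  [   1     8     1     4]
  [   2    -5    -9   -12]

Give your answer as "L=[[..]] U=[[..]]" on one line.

  row1 -= 0·row0 → [0,-3,-1,-3]
  row2 -= -1·row0 → [0,6,4,6]
  row3 -= -2·row0 → [0,-9,-3,-8]
  row2 -= -2·row1 → [0,0,2,0]
  row3 -= 3·row1 → [0,0,0,1]
  row3 -= 0·row2 → [0,0,0,1]

L=[[1,0,0,0],[0,1,0,0],[-1,-2,1,0],[-2,3,0,1]] U=[[-1,-2,3,2],[0,-3,-1,-3],[0,0,2,0],[0,0,0,1]]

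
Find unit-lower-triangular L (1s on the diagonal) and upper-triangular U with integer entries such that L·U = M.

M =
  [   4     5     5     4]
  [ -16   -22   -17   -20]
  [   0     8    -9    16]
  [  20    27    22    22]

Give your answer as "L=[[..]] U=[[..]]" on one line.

L=[[1,0,0,0],[-4,1,0,0],[0,-4,1,0],[5,-1,0,1]] U=[[4,5,5,4],[0,-2,3,-4],[0,0,3,0],[0,0,0,-2]]

  r1 -= -4·r0 → [0,-2,3,-4]
  r2 -= 0·r0 → [0,8,-9,16]
  r3 -= 5·r0 → [0,2,-3,2]
  r2 -= -4·r1 → [0,0,3,0]
  r3 -= -1·r1 → [0,0,0,-2]
  r3 -= 0·r2 → [0,0,0,-2]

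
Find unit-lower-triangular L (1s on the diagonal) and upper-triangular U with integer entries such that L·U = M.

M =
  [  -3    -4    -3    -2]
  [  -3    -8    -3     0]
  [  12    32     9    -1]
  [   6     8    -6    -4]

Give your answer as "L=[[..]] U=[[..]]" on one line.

  R1 -= 1·R0 → [0,-4,0,2]
  R2 -= -4·R0 → [0,16,-3,-9]
  R3 -= -2·R0 → [0,0,-12,-8]
  R2 -= -4·R1 → [0,0,-3,-1]
  R3 -= 0·R1 → [0,0,-12,-8]
  R3 -= 4·R2 → [0,0,0,-4]

L=[[1,0,0,0],[1,1,0,0],[-4,-4,1,0],[-2,0,4,1]] U=[[-3,-4,-3,-2],[0,-4,0,2],[0,0,-3,-1],[0,0,0,-4]]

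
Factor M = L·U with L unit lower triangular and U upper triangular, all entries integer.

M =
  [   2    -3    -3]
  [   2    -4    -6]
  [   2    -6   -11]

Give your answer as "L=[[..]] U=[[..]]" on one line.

  R1 -= 1·R0 → [0,-1,-3]
  R2 -= 1·R0 → [0,-3,-8]
  R2 -= 3·R1 → [0,0,1]

L=[[1,0,0],[1,1,0],[1,3,1]] U=[[2,-3,-3],[0,-1,-3],[0,0,1]]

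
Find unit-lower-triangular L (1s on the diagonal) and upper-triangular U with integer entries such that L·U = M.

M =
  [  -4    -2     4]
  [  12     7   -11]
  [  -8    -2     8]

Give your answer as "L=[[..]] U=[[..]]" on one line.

L=[[1,0,0],[-3,1,0],[2,2,1]] U=[[-4,-2,4],[0,1,1],[0,0,-2]]

  row1 -= -3·row0 → [0,1,1]
  row2 -= 2·row0 → [0,2,0]
  row2 -= 2·row1 → [0,0,-2]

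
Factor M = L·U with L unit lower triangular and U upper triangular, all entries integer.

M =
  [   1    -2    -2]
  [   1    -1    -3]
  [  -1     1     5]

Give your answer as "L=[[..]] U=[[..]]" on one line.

  row1 -= 1·row0 → [0,1,-1]
  row2 -= -1·row0 → [0,-1,3]
  row2 -= -1·row1 → [0,0,2]

L=[[1,0,0],[1,1,0],[-1,-1,1]] U=[[1,-2,-2],[0,1,-1],[0,0,2]]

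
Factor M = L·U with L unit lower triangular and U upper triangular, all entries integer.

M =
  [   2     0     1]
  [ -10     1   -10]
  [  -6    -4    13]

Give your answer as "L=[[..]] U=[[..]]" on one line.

L=[[1,0,0],[-5,1,0],[-3,-4,1]] U=[[2,0,1],[0,1,-5],[0,0,-4]]

  r1 -= -5·r0 → [0,1,-5]
  r2 -= -3·r0 → [0,-4,16]
  r2 -= -4·r1 → [0,0,-4]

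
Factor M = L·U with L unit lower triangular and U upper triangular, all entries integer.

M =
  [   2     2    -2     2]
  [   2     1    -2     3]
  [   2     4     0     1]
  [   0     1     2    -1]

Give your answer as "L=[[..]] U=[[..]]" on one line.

L=[[1,0,0,0],[1,1,0,0],[1,-2,1,0],[0,-1,1,1]] U=[[2,2,-2,2],[0,-1,0,1],[0,0,2,1],[0,0,0,-1]]

  r1 -= 1·r0 → [0,-1,0,1]
  r2 -= 1·r0 → [0,2,2,-1]
  r3 -= 0·r0 → [0,1,2,-1]
  r2 -= -2·r1 → [0,0,2,1]
  r3 -= -1·r1 → [0,0,2,0]
  r3 -= 1·r2 → [0,0,0,-1]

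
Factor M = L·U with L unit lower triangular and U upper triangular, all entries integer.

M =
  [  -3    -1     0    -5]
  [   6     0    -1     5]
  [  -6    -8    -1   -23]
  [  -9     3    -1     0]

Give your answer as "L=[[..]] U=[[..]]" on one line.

L=[[1,0,0,0],[-2,1,0,0],[2,3,1,0],[3,-3,-2,1]] U=[[-3,-1,0,-5],[0,-2,-1,-5],[0,0,2,2],[0,0,0,4]]

  r1 -= -2·r0 → [0,-2,-1,-5]
  r2 -= 2·r0 → [0,-6,-1,-13]
  r3 -= 3·r0 → [0,6,-1,15]
  r2 -= 3·r1 → [0,0,2,2]
  r3 -= -3·r1 → [0,0,-4,0]
  r3 -= -2·r2 → [0,0,0,4]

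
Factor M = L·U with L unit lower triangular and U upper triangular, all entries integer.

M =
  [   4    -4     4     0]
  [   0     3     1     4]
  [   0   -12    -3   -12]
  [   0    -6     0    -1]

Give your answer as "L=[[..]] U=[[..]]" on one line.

  r1 -= 0·r0 → [0,3,1,4]
  r2 -= 0·r0 → [0,-12,-3,-12]
  r3 -= 0·r0 → [0,-6,0,-1]
  r2 -= -4·r1 → [0,0,1,4]
  r3 -= -2·r1 → [0,0,2,7]
  r3 -= 2·r2 → [0,0,0,-1]

L=[[1,0,0,0],[0,1,0,0],[0,-4,1,0],[0,-2,2,1]] U=[[4,-4,4,0],[0,3,1,4],[0,0,1,4],[0,0,0,-1]]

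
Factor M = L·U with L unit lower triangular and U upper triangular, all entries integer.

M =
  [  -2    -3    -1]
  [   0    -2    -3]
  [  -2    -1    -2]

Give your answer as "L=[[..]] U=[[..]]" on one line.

L=[[1,0,0],[0,1,0],[1,-1,1]] U=[[-2,-3,-1],[0,-2,-3],[0,0,-4]]

  R1 -= 0·R0 → [0,-2,-3]
  R2 -= 1·R0 → [0,2,-1]
  R2 -= -1·R1 → [0,0,-4]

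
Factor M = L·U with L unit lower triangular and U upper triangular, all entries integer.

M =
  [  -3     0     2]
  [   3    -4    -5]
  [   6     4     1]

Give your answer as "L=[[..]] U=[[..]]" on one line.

L=[[1,0,0],[-1,1,0],[-2,-1,1]] U=[[-3,0,2],[0,-4,-3],[0,0,2]]

  row1 -= -1·row0 → [0,-4,-3]
  row2 -= -2·row0 → [0,4,5]
  row2 -= -1·row1 → [0,0,2]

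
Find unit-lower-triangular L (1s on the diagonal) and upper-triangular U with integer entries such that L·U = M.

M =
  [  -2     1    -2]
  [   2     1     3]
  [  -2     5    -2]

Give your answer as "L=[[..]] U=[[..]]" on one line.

L=[[1,0,0],[-1,1,0],[1,2,1]] U=[[-2,1,-2],[0,2,1],[0,0,-2]]

  r1 -= -1·r0 → [0,2,1]
  r2 -= 1·r0 → [0,4,0]
  r2 -= 2·r1 → [0,0,-2]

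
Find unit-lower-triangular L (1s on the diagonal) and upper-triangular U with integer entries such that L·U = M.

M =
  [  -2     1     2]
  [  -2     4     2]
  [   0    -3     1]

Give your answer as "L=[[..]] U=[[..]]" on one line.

L=[[1,0,0],[1,1,0],[0,-1,1]] U=[[-2,1,2],[0,3,0],[0,0,1]]

  R1 -= 1·R0 → [0,3,0]
  R2 -= 0·R0 → [0,-3,1]
  R2 -= -1·R1 → [0,0,1]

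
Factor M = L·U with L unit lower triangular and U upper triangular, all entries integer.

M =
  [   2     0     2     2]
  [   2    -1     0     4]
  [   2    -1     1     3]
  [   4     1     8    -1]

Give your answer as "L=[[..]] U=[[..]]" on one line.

  row1 -= 1·row0 → [0,-1,-2,2]
  row2 -= 1·row0 → [0,-1,-1,1]
  row3 -= 2·row0 → [0,1,4,-5]
  row2 -= 1·row1 → [0,0,1,-1]
  row3 -= -1·row1 → [0,0,2,-3]
  row3 -= 2·row2 → [0,0,0,-1]

L=[[1,0,0,0],[1,1,0,0],[1,1,1,0],[2,-1,2,1]] U=[[2,0,2,2],[0,-1,-2,2],[0,0,1,-1],[0,0,0,-1]]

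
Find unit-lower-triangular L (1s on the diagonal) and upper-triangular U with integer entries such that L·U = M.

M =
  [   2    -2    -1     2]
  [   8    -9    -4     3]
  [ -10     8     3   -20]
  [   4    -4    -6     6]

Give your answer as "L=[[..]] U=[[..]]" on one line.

L=[[1,0,0,0],[4,1,0,0],[-5,2,1,0],[2,0,2,1]] U=[[2,-2,-1,2],[0,-1,0,-5],[0,0,-2,0],[0,0,0,2]]

  row1 -= 4·row0 → [0,-1,0,-5]
  row2 -= -5·row0 → [0,-2,-2,-10]
  row3 -= 2·row0 → [0,0,-4,2]
  row2 -= 2·row1 → [0,0,-2,0]
  row3 -= 0·row1 → [0,0,-4,2]
  row3 -= 2·row2 → [0,0,0,2]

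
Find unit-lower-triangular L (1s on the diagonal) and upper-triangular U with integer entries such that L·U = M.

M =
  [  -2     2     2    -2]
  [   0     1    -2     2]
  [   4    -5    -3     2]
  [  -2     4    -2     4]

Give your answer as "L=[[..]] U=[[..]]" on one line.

L=[[1,0,0,0],[0,1,0,0],[-2,-1,1,0],[1,2,0,1]] U=[[-2,2,2,-2],[0,1,-2,2],[0,0,-1,0],[0,0,0,2]]

  row1 -= 0·row0 → [0,1,-2,2]
  row2 -= -2·row0 → [0,-1,1,-2]
  row3 -= 1·row0 → [0,2,-4,6]
  row2 -= -1·row1 → [0,0,-1,0]
  row3 -= 2·row1 → [0,0,0,2]
  row3 -= 0·row2 → [0,0,0,2]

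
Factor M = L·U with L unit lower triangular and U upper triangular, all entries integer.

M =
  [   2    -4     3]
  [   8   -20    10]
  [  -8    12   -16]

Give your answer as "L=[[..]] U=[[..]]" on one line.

L=[[1,0,0],[4,1,0],[-4,1,1]] U=[[2,-4,3],[0,-4,-2],[0,0,-2]]

  r1 -= 4·r0 → [0,-4,-2]
  r2 -= -4·r0 → [0,-4,-4]
  r2 -= 1·r1 → [0,0,-2]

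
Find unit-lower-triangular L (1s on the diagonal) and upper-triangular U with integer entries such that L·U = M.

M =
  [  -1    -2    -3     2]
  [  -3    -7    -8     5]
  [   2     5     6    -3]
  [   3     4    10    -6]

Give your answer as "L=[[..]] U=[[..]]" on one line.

L=[[1,0,0,0],[3,1,0,0],[-2,-1,1,0],[-3,2,-1,1]] U=[[-1,-2,-3,2],[0,-1,1,-1],[0,0,1,0],[0,0,0,2]]

  R1 -= 3·R0 → [0,-1,1,-1]
  R2 -= -2·R0 → [0,1,0,1]
  R3 -= -3·R0 → [0,-2,1,0]
  R2 -= -1·R1 → [0,0,1,0]
  R3 -= 2·R1 → [0,0,-1,2]
  R3 -= -1·R2 → [0,0,0,2]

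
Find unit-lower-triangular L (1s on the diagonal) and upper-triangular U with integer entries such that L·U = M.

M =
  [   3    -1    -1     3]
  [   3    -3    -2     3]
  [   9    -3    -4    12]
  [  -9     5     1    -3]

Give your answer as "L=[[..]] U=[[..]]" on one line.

  r1 -= 1·r0 → [0,-2,-1,0]
  r2 -= 3·r0 → [0,0,-1,3]
  r3 -= -3·r0 → [0,2,-2,6]
  r2 -= 0·r1 → [0,0,-1,3]
  r3 -= -1·r1 → [0,0,-3,6]
  r3 -= 3·r2 → [0,0,0,-3]

L=[[1,0,0,0],[1,1,0,0],[3,0,1,0],[-3,-1,3,1]] U=[[3,-1,-1,3],[0,-2,-1,0],[0,0,-1,3],[0,0,0,-3]]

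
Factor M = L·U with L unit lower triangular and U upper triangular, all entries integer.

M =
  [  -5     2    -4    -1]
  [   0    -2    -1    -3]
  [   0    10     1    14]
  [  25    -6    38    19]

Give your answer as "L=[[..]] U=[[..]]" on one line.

L=[[1,0,0,0],[0,1,0,0],[0,-5,1,0],[-5,-2,-4,1]] U=[[-5,2,-4,-1],[0,-2,-1,-3],[0,0,-4,-1],[0,0,0,4]]

  r1 -= 0·r0 → [0,-2,-1,-3]
  r2 -= 0·r0 → [0,10,1,14]
  r3 -= -5·r0 → [0,4,18,14]
  r2 -= -5·r1 → [0,0,-4,-1]
  r3 -= -2·r1 → [0,0,16,8]
  r3 -= -4·r2 → [0,0,0,4]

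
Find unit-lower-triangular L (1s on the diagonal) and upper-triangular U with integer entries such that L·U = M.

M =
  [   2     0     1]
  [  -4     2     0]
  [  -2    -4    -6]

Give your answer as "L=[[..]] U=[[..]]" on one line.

  R1 -= -2·R0 → [0,2,2]
  R2 -= -1·R0 → [0,-4,-5]
  R2 -= -2·R1 → [0,0,-1]

L=[[1,0,0],[-2,1,0],[-1,-2,1]] U=[[2,0,1],[0,2,2],[0,0,-1]]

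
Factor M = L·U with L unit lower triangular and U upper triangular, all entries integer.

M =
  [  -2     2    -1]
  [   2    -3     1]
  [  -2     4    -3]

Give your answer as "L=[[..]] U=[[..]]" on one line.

  row1 -= -1·row0 → [0,-1,0]
  row2 -= 1·row0 → [0,2,-2]
  row2 -= -2·row1 → [0,0,-2]

L=[[1,0,0],[-1,1,0],[1,-2,1]] U=[[-2,2,-1],[0,-1,0],[0,0,-2]]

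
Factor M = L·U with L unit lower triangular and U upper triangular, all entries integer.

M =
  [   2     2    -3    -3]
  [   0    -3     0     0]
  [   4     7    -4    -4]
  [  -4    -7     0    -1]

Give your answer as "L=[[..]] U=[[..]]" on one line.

L=[[1,0,0,0],[0,1,0,0],[2,-1,1,0],[-2,1,-3,1]] U=[[2,2,-3,-3],[0,-3,0,0],[0,0,2,2],[0,0,0,-1]]

  row1 -= 0·row0 → [0,-3,0,0]
  row2 -= 2·row0 → [0,3,2,2]
  row3 -= -2·row0 → [0,-3,-6,-7]
  row2 -= -1·row1 → [0,0,2,2]
  row3 -= 1·row1 → [0,0,-6,-7]
  row3 -= -3·row2 → [0,0,0,-1]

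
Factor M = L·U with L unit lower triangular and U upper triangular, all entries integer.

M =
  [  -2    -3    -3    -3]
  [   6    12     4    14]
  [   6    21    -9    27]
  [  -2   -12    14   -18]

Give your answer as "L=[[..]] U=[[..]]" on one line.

L=[[1,0,0,0],[-3,1,0,0],[-3,4,1,0],[1,-3,1,1]] U=[[-2,-3,-3,-3],[0,3,-5,5],[0,0,2,-2],[0,0,0,2]]

  r1 -= -3·r0 → [0,3,-5,5]
  r2 -= -3·r0 → [0,12,-18,18]
  r3 -= 1·r0 → [0,-9,17,-15]
  r2 -= 4·r1 → [0,0,2,-2]
  r3 -= -3·r1 → [0,0,2,0]
  r3 -= 1·r2 → [0,0,0,2]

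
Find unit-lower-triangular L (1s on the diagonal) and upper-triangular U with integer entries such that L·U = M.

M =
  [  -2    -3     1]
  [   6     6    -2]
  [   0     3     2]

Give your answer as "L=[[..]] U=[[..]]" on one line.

  row1 -= -3·row0 → [0,-3,1]
  row2 -= 0·row0 → [0,3,2]
  row2 -= -1·row1 → [0,0,3]

L=[[1,0,0],[-3,1,0],[0,-1,1]] U=[[-2,-3,1],[0,-3,1],[0,0,3]]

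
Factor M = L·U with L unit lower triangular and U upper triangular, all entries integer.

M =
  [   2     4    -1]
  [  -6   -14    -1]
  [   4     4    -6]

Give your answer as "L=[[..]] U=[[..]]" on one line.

  r1 -= -3·r0 → [0,-2,-4]
  r2 -= 2·r0 → [0,-4,-4]
  r2 -= 2·r1 → [0,0,4]

L=[[1,0,0],[-3,1,0],[2,2,1]] U=[[2,4,-1],[0,-2,-4],[0,0,4]]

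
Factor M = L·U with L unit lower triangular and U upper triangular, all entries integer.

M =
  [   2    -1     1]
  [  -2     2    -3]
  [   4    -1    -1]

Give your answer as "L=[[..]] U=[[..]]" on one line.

  r1 -= -1·r0 → [0,1,-2]
  r2 -= 2·r0 → [0,1,-3]
  r2 -= 1·r1 → [0,0,-1]

L=[[1,0,0],[-1,1,0],[2,1,1]] U=[[2,-1,1],[0,1,-2],[0,0,-1]]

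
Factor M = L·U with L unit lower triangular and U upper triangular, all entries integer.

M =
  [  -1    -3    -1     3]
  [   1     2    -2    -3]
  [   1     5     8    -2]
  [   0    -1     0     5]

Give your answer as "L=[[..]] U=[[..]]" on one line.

L=[[1,0,0,0],[-1,1,0,0],[-1,-2,1,0],[0,1,3,1]] U=[[-1,-3,-1,3],[0,-1,-3,0],[0,0,1,1],[0,0,0,2]]

  row1 -= -1·row0 → [0,-1,-3,0]
  row2 -= -1·row0 → [0,2,7,1]
  row3 -= 0·row0 → [0,-1,0,5]
  row2 -= -2·row1 → [0,0,1,1]
  row3 -= 1·row1 → [0,0,3,5]
  row3 -= 3·row2 → [0,0,0,2]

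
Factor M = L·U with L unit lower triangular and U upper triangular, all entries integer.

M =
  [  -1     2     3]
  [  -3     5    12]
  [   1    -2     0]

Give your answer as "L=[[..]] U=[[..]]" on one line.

  R1 -= 3·R0 → [0,-1,3]
  R2 -= -1·R0 → [0,0,3]
  R2 -= 0·R1 → [0,0,3]

L=[[1,0,0],[3,1,0],[-1,0,1]] U=[[-1,2,3],[0,-1,3],[0,0,3]]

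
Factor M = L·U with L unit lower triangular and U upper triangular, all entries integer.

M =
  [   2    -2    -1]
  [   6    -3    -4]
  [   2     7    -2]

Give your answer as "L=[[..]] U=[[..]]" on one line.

L=[[1,0,0],[3,1,0],[1,3,1]] U=[[2,-2,-1],[0,3,-1],[0,0,2]]

  R1 -= 3·R0 → [0,3,-1]
  R2 -= 1·R0 → [0,9,-1]
  R2 -= 3·R1 → [0,0,2]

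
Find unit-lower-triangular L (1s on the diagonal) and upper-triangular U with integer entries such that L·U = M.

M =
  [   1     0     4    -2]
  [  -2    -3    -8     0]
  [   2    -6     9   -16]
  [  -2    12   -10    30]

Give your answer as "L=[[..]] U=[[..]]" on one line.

L=[[1,0,0,0],[-2,1,0,0],[2,2,1,0],[-2,-4,-2,1]] U=[[1,0,4,-2],[0,-3,0,-4],[0,0,1,-4],[0,0,0,2]]

  row1 -= -2·row0 → [0,-3,0,-4]
  row2 -= 2·row0 → [0,-6,1,-12]
  row3 -= -2·row0 → [0,12,-2,26]
  row2 -= 2·row1 → [0,0,1,-4]
  row3 -= -4·row1 → [0,0,-2,10]
  row3 -= -2·row2 → [0,0,0,2]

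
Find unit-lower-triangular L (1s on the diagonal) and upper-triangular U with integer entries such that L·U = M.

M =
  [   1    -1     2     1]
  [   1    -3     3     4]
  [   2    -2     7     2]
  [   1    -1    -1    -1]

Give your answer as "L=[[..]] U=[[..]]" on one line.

  row1 -= 1·row0 → [0,-2,1,3]
  row2 -= 2·row0 → [0,0,3,0]
  row3 -= 1·row0 → [0,0,-3,-2]
  row2 -= 0·row1 → [0,0,3,0]
  row3 -= 0·row1 → [0,0,-3,-2]
  row3 -= -1·row2 → [0,0,0,-2]

L=[[1,0,0,0],[1,1,0,0],[2,0,1,0],[1,0,-1,1]] U=[[1,-1,2,1],[0,-2,1,3],[0,0,3,0],[0,0,0,-2]]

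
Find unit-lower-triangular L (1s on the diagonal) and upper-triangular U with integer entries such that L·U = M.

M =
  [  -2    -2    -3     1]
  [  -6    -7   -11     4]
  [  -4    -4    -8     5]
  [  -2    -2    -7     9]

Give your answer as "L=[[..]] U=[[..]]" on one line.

  R1 -= 3·R0 → [0,-1,-2,1]
  R2 -= 2·R0 → [0,0,-2,3]
  R3 -= 1·R0 → [0,0,-4,8]
  R2 -= 0·R1 → [0,0,-2,3]
  R3 -= 0·R1 → [0,0,-4,8]
  R3 -= 2·R2 → [0,0,0,2]

L=[[1,0,0,0],[3,1,0,0],[2,0,1,0],[1,0,2,1]] U=[[-2,-2,-3,1],[0,-1,-2,1],[0,0,-2,3],[0,0,0,2]]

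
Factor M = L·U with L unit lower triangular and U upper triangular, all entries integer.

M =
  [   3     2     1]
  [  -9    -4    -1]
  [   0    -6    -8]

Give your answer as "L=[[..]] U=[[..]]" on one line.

  R1 -= -3·R0 → [0,2,2]
  R2 -= 0·R0 → [0,-6,-8]
  R2 -= -3·R1 → [0,0,-2]

L=[[1,0,0],[-3,1,0],[0,-3,1]] U=[[3,2,1],[0,2,2],[0,0,-2]]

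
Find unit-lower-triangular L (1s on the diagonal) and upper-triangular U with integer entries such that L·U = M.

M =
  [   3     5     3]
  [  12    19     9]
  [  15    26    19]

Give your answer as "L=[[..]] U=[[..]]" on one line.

L=[[1,0,0],[4,1,0],[5,-1,1]] U=[[3,5,3],[0,-1,-3],[0,0,1]]

  r1 -= 4·r0 → [0,-1,-3]
  r2 -= 5·r0 → [0,1,4]
  r2 -= -1·r1 → [0,0,1]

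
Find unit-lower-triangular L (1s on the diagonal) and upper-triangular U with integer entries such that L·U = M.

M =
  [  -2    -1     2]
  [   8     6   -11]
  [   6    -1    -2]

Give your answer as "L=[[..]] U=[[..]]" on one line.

L=[[1,0,0],[-4,1,0],[-3,-2,1]] U=[[-2,-1,2],[0,2,-3],[0,0,-2]]

  r1 -= -4·r0 → [0,2,-3]
  r2 -= -3·r0 → [0,-4,4]
  r2 -= -2·r1 → [0,0,-2]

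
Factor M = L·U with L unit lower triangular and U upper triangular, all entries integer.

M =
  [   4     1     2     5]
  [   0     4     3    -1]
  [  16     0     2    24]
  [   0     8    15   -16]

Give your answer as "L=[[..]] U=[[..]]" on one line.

  row1 -= 0·row0 → [0,4,3,-1]
  row2 -= 4·row0 → [0,-4,-6,4]
  row3 -= 0·row0 → [0,8,15,-16]
  row2 -= -1·row1 → [0,0,-3,3]
  row3 -= 2·row1 → [0,0,9,-14]
  row3 -= -3·row2 → [0,0,0,-5]

L=[[1,0,0,0],[0,1,0,0],[4,-1,1,0],[0,2,-3,1]] U=[[4,1,2,5],[0,4,3,-1],[0,0,-3,3],[0,0,0,-5]]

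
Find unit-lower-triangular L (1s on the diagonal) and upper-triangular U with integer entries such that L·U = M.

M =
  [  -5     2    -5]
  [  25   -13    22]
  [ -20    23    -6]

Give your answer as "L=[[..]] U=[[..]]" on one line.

  R1 -= -5·R0 → [0,-3,-3]
  R2 -= 4·R0 → [0,15,14]
  R2 -= -5·R1 → [0,0,-1]

L=[[1,0,0],[-5,1,0],[4,-5,1]] U=[[-5,2,-5],[0,-3,-3],[0,0,-1]]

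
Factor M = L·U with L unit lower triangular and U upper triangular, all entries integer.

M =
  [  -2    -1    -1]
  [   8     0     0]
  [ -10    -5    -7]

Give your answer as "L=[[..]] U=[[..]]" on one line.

L=[[1,0,0],[-4,1,0],[5,0,1]] U=[[-2,-1,-1],[0,-4,-4],[0,0,-2]]

  row1 -= -4·row0 → [0,-4,-4]
  row2 -= 5·row0 → [0,0,-2]
  row2 -= 0·row1 → [0,0,-2]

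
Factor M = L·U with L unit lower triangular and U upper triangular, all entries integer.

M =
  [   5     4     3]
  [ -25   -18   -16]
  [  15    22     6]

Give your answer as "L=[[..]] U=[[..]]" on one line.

  r1 -= -5·r0 → [0,2,-1]
  r2 -= 3·r0 → [0,10,-3]
  r2 -= 5·r1 → [0,0,2]

L=[[1,0,0],[-5,1,0],[3,5,1]] U=[[5,4,3],[0,2,-1],[0,0,2]]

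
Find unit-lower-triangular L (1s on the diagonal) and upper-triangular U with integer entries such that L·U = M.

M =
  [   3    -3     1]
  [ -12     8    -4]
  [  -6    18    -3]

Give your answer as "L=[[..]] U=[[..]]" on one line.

  row1 -= -4·row0 → [0,-4,0]
  row2 -= -2·row0 → [0,12,-1]
  row2 -= -3·row1 → [0,0,-1]

L=[[1,0,0],[-4,1,0],[-2,-3,1]] U=[[3,-3,1],[0,-4,0],[0,0,-1]]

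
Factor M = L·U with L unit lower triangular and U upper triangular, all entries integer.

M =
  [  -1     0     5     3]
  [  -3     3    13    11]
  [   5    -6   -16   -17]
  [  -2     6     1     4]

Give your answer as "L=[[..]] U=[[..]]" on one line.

L=[[1,0,0,0],[3,1,0,0],[-5,-2,1,0],[2,2,-1,1]] U=[[-1,0,5,3],[0,3,-2,2],[0,0,5,2],[0,0,0,-4]]

  r1 -= 3·r0 → [0,3,-2,2]
  r2 -= -5·r0 → [0,-6,9,-2]
  r3 -= 2·r0 → [0,6,-9,-2]
  r2 -= -2·r1 → [0,0,5,2]
  r3 -= 2·r1 → [0,0,-5,-6]
  r3 -= -1·r2 → [0,0,0,-4]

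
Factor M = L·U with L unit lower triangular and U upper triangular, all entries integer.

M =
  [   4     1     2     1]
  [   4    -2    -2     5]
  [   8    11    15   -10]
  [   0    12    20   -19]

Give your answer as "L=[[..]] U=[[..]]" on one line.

L=[[1,0,0,0],[1,1,0,0],[2,-3,1,0],[0,-4,-4,1]] U=[[4,1,2,1],[0,-3,-4,4],[0,0,-1,0],[0,0,0,-3]]

  row1 -= 1·row0 → [0,-3,-4,4]
  row2 -= 2·row0 → [0,9,11,-12]
  row3 -= 0·row0 → [0,12,20,-19]
  row2 -= -3·row1 → [0,0,-1,0]
  row3 -= -4·row1 → [0,0,4,-3]
  row3 -= -4·row2 → [0,0,0,-3]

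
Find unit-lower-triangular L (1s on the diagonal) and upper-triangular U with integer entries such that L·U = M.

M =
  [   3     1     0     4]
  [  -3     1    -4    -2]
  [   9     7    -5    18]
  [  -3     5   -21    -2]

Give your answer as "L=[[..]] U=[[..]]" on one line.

  r1 -= -1·r0 → [0,2,-4,2]
  r2 -= 3·r0 → [0,4,-5,6]
  r3 -= -1·r0 → [0,6,-21,2]
  r2 -= 2·r1 → [0,0,3,2]
  r3 -= 3·r1 → [0,0,-9,-4]
  r3 -= -3·r2 → [0,0,0,2]

L=[[1,0,0,0],[-1,1,0,0],[3,2,1,0],[-1,3,-3,1]] U=[[3,1,0,4],[0,2,-4,2],[0,0,3,2],[0,0,0,2]]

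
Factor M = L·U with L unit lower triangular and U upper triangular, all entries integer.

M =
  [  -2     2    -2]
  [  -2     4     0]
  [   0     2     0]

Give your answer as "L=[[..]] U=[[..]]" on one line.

L=[[1,0,0],[1,1,0],[0,1,1]] U=[[-2,2,-2],[0,2,2],[0,0,-2]]

  r1 -= 1·r0 → [0,2,2]
  r2 -= 0·r0 → [0,2,0]
  r2 -= 1·r1 → [0,0,-2]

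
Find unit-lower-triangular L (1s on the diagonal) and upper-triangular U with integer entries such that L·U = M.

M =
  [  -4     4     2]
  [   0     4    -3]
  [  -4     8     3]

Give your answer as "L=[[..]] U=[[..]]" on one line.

L=[[1,0,0],[0,1,0],[1,1,1]] U=[[-4,4,2],[0,4,-3],[0,0,4]]

  r1 -= 0·r0 → [0,4,-3]
  r2 -= 1·r0 → [0,4,1]
  r2 -= 1·r1 → [0,0,4]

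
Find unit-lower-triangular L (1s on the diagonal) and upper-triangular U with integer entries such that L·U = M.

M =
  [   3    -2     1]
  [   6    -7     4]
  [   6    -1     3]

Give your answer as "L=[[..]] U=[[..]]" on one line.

L=[[1,0,0],[2,1,0],[2,-1,1]] U=[[3,-2,1],[0,-3,2],[0,0,3]]

  R1 -= 2·R0 → [0,-3,2]
  R2 -= 2·R0 → [0,3,1]
  R2 -= -1·R1 → [0,0,3]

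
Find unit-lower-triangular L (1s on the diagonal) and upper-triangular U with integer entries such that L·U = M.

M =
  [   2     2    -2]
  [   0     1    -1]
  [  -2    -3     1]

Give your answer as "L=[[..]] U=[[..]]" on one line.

  R1 -= 0·R0 → [0,1,-1]
  R2 -= -1·R0 → [0,-1,-1]
  R2 -= -1·R1 → [0,0,-2]

L=[[1,0,0],[0,1,0],[-1,-1,1]] U=[[2,2,-2],[0,1,-1],[0,0,-2]]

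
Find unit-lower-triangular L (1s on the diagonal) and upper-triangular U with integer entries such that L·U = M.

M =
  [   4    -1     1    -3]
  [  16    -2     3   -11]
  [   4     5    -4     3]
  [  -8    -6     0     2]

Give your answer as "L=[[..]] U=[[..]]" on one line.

L=[[1,0,0,0],[4,1,0,0],[1,3,1,0],[-2,-4,1,1]] U=[[4,-1,1,-3],[0,2,-1,1],[0,0,-2,3],[0,0,0,-3]]

  r1 -= 4·r0 → [0,2,-1,1]
  r2 -= 1·r0 → [0,6,-5,6]
  r3 -= -2·r0 → [0,-8,2,-4]
  r2 -= 3·r1 → [0,0,-2,3]
  r3 -= -4·r1 → [0,0,-2,0]
  r3 -= 1·r2 → [0,0,0,-3]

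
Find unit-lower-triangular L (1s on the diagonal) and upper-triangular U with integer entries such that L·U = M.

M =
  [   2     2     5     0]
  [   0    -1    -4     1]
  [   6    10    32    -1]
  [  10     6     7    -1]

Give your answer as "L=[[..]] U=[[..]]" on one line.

  R1 -= 0·R0 → [0,-1,-4,1]
  R2 -= 3·R0 → [0,4,17,-1]
  R3 -= 5·R0 → [0,-4,-18,-1]
  R2 -= -4·R1 → [0,0,1,3]
  R3 -= 4·R1 → [0,0,-2,-5]
  R3 -= -2·R2 → [0,0,0,1]

L=[[1,0,0,0],[0,1,0,0],[3,-4,1,0],[5,4,-2,1]] U=[[2,2,5,0],[0,-1,-4,1],[0,0,1,3],[0,0,0,1]]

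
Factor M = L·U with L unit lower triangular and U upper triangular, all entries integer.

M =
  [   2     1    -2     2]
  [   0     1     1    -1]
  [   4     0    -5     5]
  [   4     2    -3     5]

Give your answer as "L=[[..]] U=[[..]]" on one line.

L=[[1,0,0,0],[0,1,0,0],[2,-2,1,0],[2,0,1,1]] U=[[2,1,-2,2],[0,1,1,-1],[0,0,1,-1],[0,0,0,2]]

  row1 -= 0·row0 → [0,1,1,-1]
  row2 -= 2·row0 → [0,-2,-1,1]
  row3 -= 2·row0 → [0,0,1,1]
  row2 -= -2·row1 → [0,0,1,-1]
  row3 -= 0·row1 → [0,0,1,1]
  row3 -= 1·row2 → [0,0,0,2]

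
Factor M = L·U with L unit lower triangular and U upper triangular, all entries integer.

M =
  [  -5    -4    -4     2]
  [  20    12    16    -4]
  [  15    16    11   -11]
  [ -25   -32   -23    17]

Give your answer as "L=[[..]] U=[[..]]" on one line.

L=[[1,0,0,0],[-4,1,0,0],[-3,-1,1,0],[5,3,3,1]] U=[[-5,-4,-4,2],[0,-4,0,4],[0,0,-1,-1],[0,0,0,-2]]

  r1 -= -4·r0 → [0,-4,0,4]
  r2 -= -3·r0 → [0,4,-1,-5]
  r3 -= 5·r0 → [0,-12,-3,7]
  r2 -= -1·r1 → [0,0,-1,-1]
  r3 -= 3·r1 → [0,0,-3,-5]
  r3 -= 3·r2 → [0,0,0,-2]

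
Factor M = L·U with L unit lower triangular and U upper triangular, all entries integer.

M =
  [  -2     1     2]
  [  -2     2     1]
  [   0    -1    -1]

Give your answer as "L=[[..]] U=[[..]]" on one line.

  r1 -= 1·r0 → [0,1,-1]
  r2 -= 0·r0 → [0,-1,-1]
  r2 -= -1·r1 → [0,0,-2]

L=[[1,0,0],[1,1,0],[0,-1,1]] U=[[-2,1,2],[0,1,-1],[0,0,-2]]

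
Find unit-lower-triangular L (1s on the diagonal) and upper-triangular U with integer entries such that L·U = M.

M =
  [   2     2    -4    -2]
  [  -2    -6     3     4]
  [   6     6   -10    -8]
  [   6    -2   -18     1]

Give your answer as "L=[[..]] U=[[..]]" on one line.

  row1 -= -1·row0 → [0,-4,-1,2]
  row2 -= 3·row0 → [0,0,2,-2]
  row3 -= 3·row0 → [0,-8,-6,7]
  row2 -= 0·row1 → [0,0,2,-2]
  row3 -= 2·row1 → [0,0,-4,3]
  row3 -= -2·row2 → [0,0,0,-1]

L=[[1,0,0,0],[-1,1,0,0],[3,0,1,0],[3,2,-2,1]] U=[[2,2,-4,-2],[0,-4,-1,2],[0,0,2,-2],[0,0,0,-1]]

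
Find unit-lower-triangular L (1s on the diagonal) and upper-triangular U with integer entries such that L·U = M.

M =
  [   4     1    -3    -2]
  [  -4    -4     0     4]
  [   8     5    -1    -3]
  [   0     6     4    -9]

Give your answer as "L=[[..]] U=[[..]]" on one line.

L=[[1,0,0,0],[-1,1,0,0],[2,-1,1,0],[0,-2,-1,1]] U=[[4,1,-3,-2],[0,-3,-3,2],[0,0,2,3],[0,0,0,-2]]

  r1 -= -1·r0 → [0,-3,-3,2]
  r2 -= 2·r0 → [0,3,5,1]
  r3 -= 0·r0 → [0,6,4,-9]
  r2 -= -1·r1 → [0,0,2,3]
  r3 -= -2·r1 → [0,0,-2,-5]
  r3 -= -1·r2 → [0,0,0,-2]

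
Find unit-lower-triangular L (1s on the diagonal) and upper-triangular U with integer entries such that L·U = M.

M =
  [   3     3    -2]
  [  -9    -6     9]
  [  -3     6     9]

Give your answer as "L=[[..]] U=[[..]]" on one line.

  r1 -= -3·r0 → [0,3,3]
  r2 -= -1·r0 → [0,9,7]
  r2 -= 3·r1 → [0,0,-2]

L=[[1,0,0],[-3,1,0],[-1,3,1]] U=[[3,3,-2],[0,3,3],[0,0,-2]]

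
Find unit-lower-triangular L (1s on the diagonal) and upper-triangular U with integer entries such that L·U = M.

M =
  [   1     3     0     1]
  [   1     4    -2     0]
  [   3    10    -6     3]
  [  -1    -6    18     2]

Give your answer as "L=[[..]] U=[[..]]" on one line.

  r1 -= 1·r0 → [0,1,-2,-1]
  r2 -= 3·r0 → [0,1,-6,0]
  r3 -= -1·r0 → [0,-3,18,3]
  r2 -= 1·r1 → [0,0,-4,1]
  r3 -= -3·r1 → [0,0,12,0]
  r3 -= -3·r2 → [0,0,0,3]

L=[[1,0,0,0],[1,1,0,0],[3,1,1,0],[-1,-3,-3,1]] U=[[1,3,0,1],[0,1,-2,-1],[0,0,-4,1],[0,0,0,3]]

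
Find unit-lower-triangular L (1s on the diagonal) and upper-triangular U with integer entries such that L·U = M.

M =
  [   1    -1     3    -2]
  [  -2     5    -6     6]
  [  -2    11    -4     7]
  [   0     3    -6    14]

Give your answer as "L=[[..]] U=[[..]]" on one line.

  R1 -= -2·R0 → [0,3,0,2]
  R2 -= -2·R0 → [0,9,2,3]
  R3 -= 0·R0 → [0,3,-6,14]
  R2 -= 3·R1 → [0,0,2,-3]
  R3 -= 1·R1 → [0,0,-6,12]
  R3 -= -3·R2 → [0,0,0,3]

L=[[1,0,0,0],[-2,1,0,0],[-2,3,1,0],[0,1,-3,1]] U=[[1,-1,3,-2],[0,3,0,2],[0,0,2,-3],[0,0,0,3]]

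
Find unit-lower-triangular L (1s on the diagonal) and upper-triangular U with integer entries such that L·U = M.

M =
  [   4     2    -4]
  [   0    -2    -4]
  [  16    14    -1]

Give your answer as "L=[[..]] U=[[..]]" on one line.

L=[[1,0,0],[0,1,0],[4,-3,1]] U=[[4,2,-4],[0,-2,-4],[0,0,3]]

  row1 -= 0·row0 → [0,-2,-4]
  row2 -= 4·row0 → [0,6,15]
  row2 -= -3·row1 → [0,0,3]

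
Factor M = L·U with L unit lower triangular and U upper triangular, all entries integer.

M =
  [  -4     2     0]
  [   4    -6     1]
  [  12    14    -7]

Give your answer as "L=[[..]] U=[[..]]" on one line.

L=[[1,0,0],[-1,1,0],[-3,-5,1]] U=[[-4,2,0],[0,-4,1],[0,0,-2]]

  r1 -= -1·r0 → [0,-4,1]
  r2 -= -3·r0 → [0,20,-7]
  r2 -= -5·r1 → [0,0,-2]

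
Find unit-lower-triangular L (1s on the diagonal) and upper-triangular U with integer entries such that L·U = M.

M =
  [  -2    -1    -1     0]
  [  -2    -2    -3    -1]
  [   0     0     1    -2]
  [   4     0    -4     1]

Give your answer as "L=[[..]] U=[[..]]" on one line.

  R1 -= 1·R0 → [0,-1,-2,-1]
  R2 -= 0·R0 → [0,0,1,-2]
  R3 -= -2·R0 → [0,-2,-6,1]
  R2 -= 0·R1 → [0,0,1,-2]
  R3 -= 2·R1 → [0,0,-2,3]
  R3 -= -2·R2 → [0,0,0,-1]

L=[[1,0,0,0],[1,1,0,0],[0,0,1,0],[-2,2,-2,1]] U=[[-2,-1,-1,0],[0,-1,-2,-1],[0,0,1,-2],[0,0,0,-1]]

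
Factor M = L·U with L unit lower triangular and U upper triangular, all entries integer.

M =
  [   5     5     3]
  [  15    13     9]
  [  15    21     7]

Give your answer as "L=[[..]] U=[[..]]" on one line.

  R1 -= 3·R0 → [0,-2,0]
  R2 -= 3·R0 → [0,6,-2]
  R2 -= -3·R1 → [0,0,-2]

L=[[1,0,0],[3,1,0],[3,-3,1]] U=[[5,5,3],[0,-2,0],[0,0,-2]]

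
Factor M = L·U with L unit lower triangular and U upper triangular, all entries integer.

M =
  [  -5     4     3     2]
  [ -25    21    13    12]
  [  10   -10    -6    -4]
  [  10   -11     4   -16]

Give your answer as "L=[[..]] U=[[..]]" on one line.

  R1 -= 5·R0 → [0,1,-2,2]
  R2 -= -2·R0 → [0,-2,0,0]
  R3 -= -2·R0 → [0,-3,10,-12]
  R2 -= -2·R1 → [0,0,-4,4]
  R3 -= -3·R1 → [0,0,4,-6]
  R3 -= -1·R2 → [0,0,0,-2]

L=[[1,0,0,0],[5,1,0,0],[-2,-2,1,0],[-2,-3,-1,1]] U=[[-5,4,3,2],[0,1,-2,2],[0,0,-4,4],[0,0,0,-2]]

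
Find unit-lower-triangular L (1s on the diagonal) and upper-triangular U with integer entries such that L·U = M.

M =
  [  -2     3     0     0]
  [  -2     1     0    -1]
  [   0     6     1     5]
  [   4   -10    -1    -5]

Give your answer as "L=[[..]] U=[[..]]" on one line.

  R1 -= 1·R0 → [0,-2,0,-1]
  R2 -= 0·R0 → [0,6,1,5]
  R3 -= -2·R0 → [0,-4,-1,-5]
  R2 -= -3·R1 → [0,0,1,2]
  R3 -= 2·R1 → [0,0,-1,-3]
  R3 -= -1·R2 → [0,0,0,-1]

L=[[1,0,0,0],[1,1,0,0],[0,-3,1,0],[-2,2,-1,1]] U=[[-2,3,0,0],[0,-2,0,-1],[0,0,1,2],[0,0,0,-1]]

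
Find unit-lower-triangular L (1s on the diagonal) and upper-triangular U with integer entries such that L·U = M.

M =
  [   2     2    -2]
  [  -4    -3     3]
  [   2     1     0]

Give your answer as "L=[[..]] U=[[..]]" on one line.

  r1 -= -2·r0 → [0,1,-1]
  r2 -= 1·r0 → [0,-1,2]
  r2 -= -1·r1 → [0,0,1]

L=[[1,0,0],[-2,1,0],[1,-1,1]] U=[[2,2,-2],[0,1,-1],[0,0,1]]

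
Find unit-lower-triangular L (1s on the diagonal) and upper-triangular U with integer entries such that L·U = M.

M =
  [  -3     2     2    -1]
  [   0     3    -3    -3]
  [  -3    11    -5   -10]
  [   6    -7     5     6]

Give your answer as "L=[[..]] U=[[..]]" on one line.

L=[[1,0,0,0],[0,1,0,0],[1,3,1,0],[-2,-1,3,1]] U=[[-3,2,2,-1],[0,3,-3,-3],[0,0,2,0],[0,0,0,1]]

  row1 -= 0·row0 → [0,3,-3,-3]
  row2 -= 1·row0 → [0,9,-7,-9]
  row3 -= -2·row0 → [0,-3,9,4]
  row2 -= 3·row1 → [0,0,2,0]
  row3 -= -1·row1 → [0,0,6,1]
  row3 -= 3·row2 → [0,0,0,1]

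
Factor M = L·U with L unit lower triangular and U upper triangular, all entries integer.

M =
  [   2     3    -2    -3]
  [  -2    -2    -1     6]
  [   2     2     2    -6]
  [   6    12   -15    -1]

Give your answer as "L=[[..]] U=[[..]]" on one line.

  R1 -= -1·R0 → [0,1,-3,3]
  R2 -= 1·R0 → [0,-1,4,-3]
  R3 -= 3·R0 → [0,3,-9,8]
  R2 -= -1·R1 → [0,0,1,0]
  R3 -= 3·R1 → [0,0,0,-1]
  R3 -= 0·R2 → [0,0,0,-1]

L=[[1,0,0,0],[-1,1,0,0],[1,-1,1,0],[3,3,0,1]] U=[[2,3,-2,-3],[0,1,-3,3],[0,0,1,0],[0,0,0,-1]]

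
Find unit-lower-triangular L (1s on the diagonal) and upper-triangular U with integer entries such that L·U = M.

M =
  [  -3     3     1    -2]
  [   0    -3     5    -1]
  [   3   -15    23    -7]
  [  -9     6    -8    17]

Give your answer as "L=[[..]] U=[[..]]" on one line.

  r1 -= 0·r0 → [0,-3,5,-1]
  r2 -= -1·r0 → [0,-12,24,-9]
  r3 -= 3·r0 → [0,-3,-11,23]
  r2 -= 4·r1 → [0,0,4,-5]
  r3 -= 1·r1 → [0,0,-16,24]
  r3 -= -4·r2 → [0,0,0,4]

L=[[1,0,0,0],[0,1,0,0],[-1,4,1,0],[3,1,-4,1]] U=[[-3,3,1,-2],[0,-3,5,-1],[0,0,4,-5],[0,0,0,4]]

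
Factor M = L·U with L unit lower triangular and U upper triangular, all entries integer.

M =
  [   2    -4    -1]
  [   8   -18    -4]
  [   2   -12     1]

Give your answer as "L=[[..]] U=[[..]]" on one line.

  R1 -= 4·R0 → [0,-2,0]
  R2 -= 1·R0 → [0,-8,2]
  R2 -= 4·R1 → [0,0,2]

L=[[1,0,0],[4,1,0],[1,4,1]] U=[[2,-4,-1],[0,-2,0],[0,0,2]]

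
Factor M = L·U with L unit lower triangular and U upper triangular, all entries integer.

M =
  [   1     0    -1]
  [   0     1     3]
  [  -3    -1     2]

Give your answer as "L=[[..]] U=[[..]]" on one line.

L=[[1,0,0],[0,1,0],[-3,-1,1]] U=[[1,0,-1],[0,1,3],[0,0,2]]

  R1 -= 0·R0 → [0,1,3]
  R2 -= -3·R0 → [0,-1,-1]
  R2 -= -1·R1 → [0,0,2]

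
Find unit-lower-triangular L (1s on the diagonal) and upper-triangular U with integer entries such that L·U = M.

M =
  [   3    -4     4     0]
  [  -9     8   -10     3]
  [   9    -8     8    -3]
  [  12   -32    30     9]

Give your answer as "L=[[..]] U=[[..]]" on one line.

L=[[1,0,0,0],[-3,1,0,0],[3,-1,1,0],[4,4,-3,1]] U=[[3,-4,4,0],[0,-4,2,3],[0,0,-2,0],[0,0,0,-3]]

  r1 -= -3·r0 → [0,-4,2,3]
  r2 -= 3·r0 → [0,4,-4,-3]
  r3 -= 4·r0 → [0,-16,14,9]
  r2 -= -1·r1 → [0,0,-2,0]
  r3 -= 4·r1 → [0,0,6,-3]
  r3 -= -3·r2 → [0,0,0,-3]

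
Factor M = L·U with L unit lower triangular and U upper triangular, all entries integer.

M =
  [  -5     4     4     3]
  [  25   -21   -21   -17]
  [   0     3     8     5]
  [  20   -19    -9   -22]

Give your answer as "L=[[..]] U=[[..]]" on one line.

  r1 -= -5·r0 → [0,-1,-1,-2]
  r2 -= 0·r0 → [0,3,8,5]
  r3 -= -4·r0 → [0,-3,7,-10]
  r2 -= -3·r1 → [0,0,5,-1]
  r3 -= 3·r1 → [0,0,10,-4]
  r3 -= 2·r2 → [0,0,0,-2]

L=[[1,0,0,0],[-5,1,0,0],[0,-3,1,0],[-4,3,2,1]] U=[[-5,4,4,3],[0,-1,-1,-2],[0,0,5,-1],[0,0,0,-2]]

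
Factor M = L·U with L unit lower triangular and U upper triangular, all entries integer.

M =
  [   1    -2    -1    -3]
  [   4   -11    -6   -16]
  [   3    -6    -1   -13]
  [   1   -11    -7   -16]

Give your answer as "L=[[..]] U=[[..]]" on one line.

  row1 -= 4·row0 → [0,-3,-2,-4]
  row2 -= 3·row0 → [0,0,2,-4]
  row3 -= 1·row0 → [0,-9,-6,-13]
  row2 -= 0·row1 → [0,0,2,-4]
  row3 -= 3·row1 → [0,0,0,-1]
  row3 -= 0·row2 → [0,0,0,-1]

L=[[1,0,0,0],[4,1,0,0],[3,0,1,0],[1,3,0,1]] U=[[1,-2,-1,-3],[0,-3,-2,-4],[0,0,2,-4],[0,0,0,-1]]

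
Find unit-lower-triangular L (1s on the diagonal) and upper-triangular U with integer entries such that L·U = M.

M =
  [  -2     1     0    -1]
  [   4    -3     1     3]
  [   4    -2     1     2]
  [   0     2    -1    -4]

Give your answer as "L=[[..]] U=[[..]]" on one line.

L=[[1,0,0,0],[-2,1,0,0],[-2,0,1,0],[0,-2,1,1]] U=[[-2,1,0,-1],[0,-1,1,1],[0,0,1,0],[0,0,0,-2]]

  row1 -= -2·row0 → [0,-1,1,1]
  row2 -= -2·row0 → [0,0,1,0]
  row3 -= 0·row0 → [0,2,-1,-4]
  row2 -= 0·row1 → [0,0,1,0]
  row3 -= -2·row1 → [0,0,1,-2]
  row3 -= 1·row2 → [0,0,0,-2]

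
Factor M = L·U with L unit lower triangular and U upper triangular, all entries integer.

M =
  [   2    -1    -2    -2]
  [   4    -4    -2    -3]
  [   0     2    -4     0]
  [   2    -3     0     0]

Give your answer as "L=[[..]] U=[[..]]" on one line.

L=[[1,0,0,0],[2,1,0,0],[0,-1,1,0],[1,1,0,1]] U=[[2,-1,-2,-2],[0,-2,2,1],[0,0,-2,1],[0,0,0,1]]

  R1 -= 2·R0 → [0,-2,2,1]
  R2 -= 0·R0 → [0,2,-4,0]
  R3 -= 1·R0 → [0,-2,2,2]
  R2 -= -1·R1 → [0,0,-2,1]
  R3 -= 1·R1 → [0,0,0,1]
  R3 -= 0·R2 → [0,0,0,1]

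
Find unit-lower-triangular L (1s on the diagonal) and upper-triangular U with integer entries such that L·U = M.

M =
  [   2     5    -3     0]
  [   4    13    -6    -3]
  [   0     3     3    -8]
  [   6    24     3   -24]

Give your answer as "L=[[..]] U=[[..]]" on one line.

  r1 -= 2·r0 → [0,3,0,-3]
  r2 -= 0·r0 → [0,3,3,-8]
  r3 -= 3·r0 → [0,9,12,-24]
  r2 -= 1·r1 → [0,0,3,-5]
  r3 -= 3·r1 → [0,0,12,-15]
  r3 -= 4·r2 → [0,0,0,5]

L=[[1,0,0,0],[2,1,0,0],[0,1,1,0],[3,3,4,1]] U=[[2,5,-3,0],[0,3,0,-3],[0,0,3,-5],[0,0,0,5]]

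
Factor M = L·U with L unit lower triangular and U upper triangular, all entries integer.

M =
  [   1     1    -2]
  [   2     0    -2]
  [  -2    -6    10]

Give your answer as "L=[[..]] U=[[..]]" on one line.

  R1 -= 2·R0 → [0,-2,2]
  R2 -= -2·R0 → [0,-4,6]
  R2 -= 2·R1 → [0,0,2]

L=[[1,0,0],[2,1,0],[-2,2,1]] U=[[1,1,-2],[0,-2,2],[0,0,2]]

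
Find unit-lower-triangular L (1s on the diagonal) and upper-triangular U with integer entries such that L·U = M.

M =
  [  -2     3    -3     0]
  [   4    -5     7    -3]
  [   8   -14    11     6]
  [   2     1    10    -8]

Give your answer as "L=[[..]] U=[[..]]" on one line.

  r1 -= -2·r0 → [0,1,1,-3]
  r2 -= -4·r0 → [0,-2,-1,6]
  r3 -= -1·r0 → [0,4,7,-8]
  r2 -= -2·r1 → [0,0,1,0]
  r3 -= 4·r1 → [0,0,3,4]
  r3 -= 3·r2 → [0,0,0,4]

L=[[1,0,0,0],[-2,1,0,0],[-4,-2,1,0],[-1,4,3,1]] U=[[-2,3,-3,0],[0,1,1,-3],[0,0,1,0],[0,0,0,4]]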